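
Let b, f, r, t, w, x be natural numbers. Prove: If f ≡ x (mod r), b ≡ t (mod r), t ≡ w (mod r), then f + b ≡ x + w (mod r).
b ≡ t (mod r) and t ≡ w (mod r), thus b ≡ w (mod r). Combining with f ≡ x (mod r), by adding congruences, f + b ≡ x + w (mod r).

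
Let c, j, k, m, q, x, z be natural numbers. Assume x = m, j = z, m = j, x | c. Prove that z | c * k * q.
m = j and j = z, therefore m = z. x = m and x | c, thus m | c. m = z, so z | c. Then z | c * k. Then z | c * k * q.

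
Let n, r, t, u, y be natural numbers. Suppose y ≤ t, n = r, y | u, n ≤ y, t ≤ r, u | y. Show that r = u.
n = r and n ≤ y, so r ≤ y. y ≤ t and t ≤ r, therefore y ≤ r. r ≤ y, so r = y. y | u and u | y, so y = u. Since r = y, r = u.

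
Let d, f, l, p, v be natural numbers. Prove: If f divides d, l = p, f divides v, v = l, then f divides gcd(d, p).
v = l and f divides v, hence f divides l. Since l = p, f divides p. f divides d, so f divides gcd(d, p).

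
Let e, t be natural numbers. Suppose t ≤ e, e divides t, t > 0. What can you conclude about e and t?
e = t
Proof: e divides t and t > 0, thus e ≤ t. From t ≤ e, t = e. Then e = t.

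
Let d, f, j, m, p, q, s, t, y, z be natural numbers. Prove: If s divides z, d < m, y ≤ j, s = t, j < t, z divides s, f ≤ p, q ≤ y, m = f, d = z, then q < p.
y ≤ j and j < t, so y < t. q ≤ y, so q < t. z divides s and s divides z, therefore z = s. Because d = z and d < m, z < m. Since z = s, s < m. s = t, so t < m. m = f, so t < f. Since f ≤ p, t < p. Since q < t, q < p.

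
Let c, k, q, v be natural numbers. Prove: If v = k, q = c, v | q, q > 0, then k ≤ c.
From v = k and v | q, k | q. Since q > 0, k ≤ q. q = c, so k ≤ c.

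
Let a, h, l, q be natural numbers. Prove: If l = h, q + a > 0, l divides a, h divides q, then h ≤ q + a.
l = h and l divides a, thus h divides a. h divides q, so h divides q + a. q + a > 0, so h ≤ q + a.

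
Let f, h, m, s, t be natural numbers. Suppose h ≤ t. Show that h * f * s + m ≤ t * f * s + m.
Because h ≤ t, h * f ≤ t * f. Then h * f * s ≤ t * f * s. Then h * f * s + m ≤ t * f * s + m.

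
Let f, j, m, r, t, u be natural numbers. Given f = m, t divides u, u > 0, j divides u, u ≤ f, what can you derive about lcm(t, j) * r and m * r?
lcm(t, j) * r ≤ m * r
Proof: Because t divides u and j divides u, lcm(t, j) divides u. From u > 0, lcm(t, j) ≤ u. Because u ≤ f, lcm(t, j) ≤ f. Since f = m, lcm(t, j) ≤ m. By multiplying by a non-negative, lcm(t, j) * r ≤ m * r.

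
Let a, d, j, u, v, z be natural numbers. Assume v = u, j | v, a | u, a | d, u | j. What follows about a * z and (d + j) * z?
a * z | (d + j) * z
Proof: Because v = u and j | v, j | u. u | j, so u = j. a | u, so a | j. From a | d, a | d + j. Then a * z | (d + j) * z.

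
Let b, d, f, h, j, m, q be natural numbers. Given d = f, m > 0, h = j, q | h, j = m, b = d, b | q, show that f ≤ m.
h = j and j = m, therefore h = m. Because b | q and q | h, b | h. Since h = m, b | m. b = d, so d | m. d = f, so f | m. m > 0, so f ≤ m.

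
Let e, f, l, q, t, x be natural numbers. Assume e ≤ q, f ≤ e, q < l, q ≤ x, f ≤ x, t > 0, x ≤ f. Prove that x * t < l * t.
f ≤ x and x ≤ f, hence f = x. f ≤ e, so x ≤ e. From e ≤ q, x ≤ q. q ≤ x, so q = x. Since q < l, x < l. Because t > 0, x * t < l * t.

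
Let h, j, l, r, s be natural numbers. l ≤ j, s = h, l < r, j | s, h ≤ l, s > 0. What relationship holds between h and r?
h < r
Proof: j | s and s > 0, so j ≤ s. Because s = h, j ≤ h. l ≤ j, so l ≤ h. h ≤ l, so l = h. l < r, so h < r.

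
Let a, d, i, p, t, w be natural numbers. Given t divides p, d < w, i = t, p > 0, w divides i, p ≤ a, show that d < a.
i = t and w divides i, thus w divides t. t divides p, so w divides p. p > 0, so w ≤ p. Since p ≤ a, w ≤ a. Since d < w, d < a.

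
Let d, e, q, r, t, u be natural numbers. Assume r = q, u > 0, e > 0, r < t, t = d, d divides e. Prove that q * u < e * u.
From t = d and r < t, r < d. r = q, so q < d. d divides e and e > 0, thus d ≤ e. Since q < d, q < e. Since u > 0, by multiplying by a positive, q * u < e * u.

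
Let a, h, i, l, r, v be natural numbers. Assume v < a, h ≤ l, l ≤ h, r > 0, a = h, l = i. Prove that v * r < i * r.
h ≤ l and l ≤ h, hence h = l. Since a = h, a = l. Since l = i, a = i. Since v < a, v < i. Combining with r > 0, by multiplying by a positive, v * r < i * r.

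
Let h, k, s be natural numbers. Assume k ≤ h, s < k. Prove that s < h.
From s < k and k ≤ h, by transitivity, s < h.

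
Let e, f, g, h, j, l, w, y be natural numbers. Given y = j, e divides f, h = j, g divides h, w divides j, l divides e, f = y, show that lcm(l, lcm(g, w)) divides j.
From f = y and y = j, f = j. Since l divides e and e divides f, l divides f. Since f = j, l divides j. h = j and g divides h, so g divides j. w divides j, so lcm(g, w) divides j. Since l divides j, lcm(l, lcm(g, w)) divides j.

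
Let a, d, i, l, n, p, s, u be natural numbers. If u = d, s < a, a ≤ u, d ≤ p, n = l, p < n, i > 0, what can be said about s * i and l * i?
s * i < l * i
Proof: Since s < a and a ≤ u, s < u. u = d, so s < d. n = l and p < n, thus p < l. d ≤ p, so d < l. s < d, so s < l. Since i > 0, by multiplying by a positive, s * i < l * i.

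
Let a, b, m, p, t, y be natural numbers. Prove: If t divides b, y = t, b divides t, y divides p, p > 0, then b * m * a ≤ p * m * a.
Since t divides b and b divides t, t = b. y = t, so y = b. y divides p and p > 0, so y ≤ p. Since y = b, b ≤ p. By multiplying by a non-negative, b * m ≤ p * m. By multiplying by a non-negative, b * m * a ≤ p * m * a.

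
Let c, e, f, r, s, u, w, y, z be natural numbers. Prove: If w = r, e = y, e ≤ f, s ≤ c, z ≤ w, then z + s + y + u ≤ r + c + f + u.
From w = r and z ≤ w, z ≤ r. e = y and e ≤ f, therefore y ≤ f. Since s ≤ c, s + y ≤ c + f. Then s + y + u ≤ c + f + u. z ≤ r, so z + s + y + u ≤ r + c + f + u.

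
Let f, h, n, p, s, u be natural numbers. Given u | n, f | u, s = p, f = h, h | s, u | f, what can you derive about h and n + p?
h | n + p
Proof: u | f and f | u, hence u = f. f = h, so u = h. u | n, so h | n. From s = p and h | s, h | p. Since h | n, h | n + p.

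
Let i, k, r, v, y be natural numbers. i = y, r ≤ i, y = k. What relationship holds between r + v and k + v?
r + v ≤ k + v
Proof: i = y and y = k, thus i = k. Since r ≤ i, r ≤ k. Then r + v ≤ k + v.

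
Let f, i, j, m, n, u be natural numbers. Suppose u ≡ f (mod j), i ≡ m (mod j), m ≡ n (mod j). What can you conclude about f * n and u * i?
f * n ≡ u * i (mod j)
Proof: Because i ≡ m (mod j) and m ≡ n (mod j), i ≡ n (mod j). Since u ≡ f (mod j), u * i ≡ f * n (mod j). Then f * n ≡ u * i (mod j).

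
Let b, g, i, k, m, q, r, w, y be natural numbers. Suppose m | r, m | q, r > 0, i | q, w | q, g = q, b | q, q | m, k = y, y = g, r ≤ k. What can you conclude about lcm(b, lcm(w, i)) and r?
lcm(b, lcm(w, i)) | r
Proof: m | q and q | m, hence m = q. m | r and r > 0, thus m ≤ r. Since m = q, q ≤ r. k = y and y = g, therefore k = g. g = q, so k = q. r ≤ k, so r ≤ q. q ≤ r, so q = r. w | q and i | q, therefore lcm(w, i) | q. b | q, so lcm(b, lcm(w, i)) | q. q = r, so lcm(b, lcm(w, i)) | r.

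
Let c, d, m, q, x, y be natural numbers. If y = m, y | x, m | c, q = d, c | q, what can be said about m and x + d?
m | x + d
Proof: y = m and y | x, therefore m | x. From q = d and c | q, c | d. m | c, so m | d. m | x, so m | x + d.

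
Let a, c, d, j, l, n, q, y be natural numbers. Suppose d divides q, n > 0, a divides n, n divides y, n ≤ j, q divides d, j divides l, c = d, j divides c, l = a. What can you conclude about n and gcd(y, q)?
n divides gcd(y, q)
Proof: l = a and j divides l, therefore j divides a. a divides n, so j divides n. Since n > 0, j ≤ n. Since n ≤ j, j = n. Since d divides q and q divides d, d = q. Since c = d, c = q. j divides c, so j divides q. Since j = n, n divides q. Since n divides y, n divides gcd(y, q).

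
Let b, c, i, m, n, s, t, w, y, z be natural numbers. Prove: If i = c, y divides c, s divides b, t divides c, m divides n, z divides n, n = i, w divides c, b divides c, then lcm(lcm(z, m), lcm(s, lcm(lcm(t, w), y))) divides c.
n = i and i = c, thus n = c. z divides n and m divides n, thus lcm(z, m) divides n. n = c, so lcm(z, m) divides c. s divides b and b divides c, therefore s divides c. t divides c and w divides c, hence lcm(t, w) divides c. From y divides c, lcm(lcm(t, w), y) divides c. Since s divides c, lcm(s, lcm(lcm(t, w), y)) divides c. Since lcm(z, m) divides c, lcm(lcm(z, m), lcm(s, lcm(lcm(t, w), y))) divides c.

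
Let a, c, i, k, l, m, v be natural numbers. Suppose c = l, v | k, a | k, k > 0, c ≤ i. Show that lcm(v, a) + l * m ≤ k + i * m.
v | k and a | k, thus lcm(v, a) | k. k > 0, so lcm(v, a) ≤ k. Because c = l and c ≤ i, l ≤ i. Then l * m ≤ i * m. lcm(v, a) ≤ k, so lcm(v, a) + l * m ≤ k + i * m.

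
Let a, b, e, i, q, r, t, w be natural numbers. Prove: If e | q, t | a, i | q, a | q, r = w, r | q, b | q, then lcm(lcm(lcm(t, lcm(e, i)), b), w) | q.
Because t | a and a | q, t | q. Because e | q and i | q, lcm(e, i) | q. Because t | q, lcm(t, lcm(e, i)) | q. Since b | q, lcm(lcm(t, lcm(e, i)), b) | q. Since r = w and r | q, w | q. lcm(lcm(t, lcm(e, i)), b) | q, so lcm(lcm(lcm(t, lcm(e, i)), b), w) | q.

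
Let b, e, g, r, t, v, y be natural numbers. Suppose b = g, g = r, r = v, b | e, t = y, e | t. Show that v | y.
Because b = g and g = r, b = r. Because r = v, b = v. b | e, so v | e. Since t = y and e | t, e | y. v | e, so v | y.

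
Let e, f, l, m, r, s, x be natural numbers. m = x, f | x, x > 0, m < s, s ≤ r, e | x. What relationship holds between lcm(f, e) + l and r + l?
lcm(f, e) + l < r + l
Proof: f | x and e | x, therefore lcm(f, e) | x. Since x > 0, lcm(f, e) ≤ x. From m = x and m < s, x < s. lcm(f, e) ≤ x, so lcm(f, e) < s. From s ≤ r, lcm(f, e) < r. Then lcm(f, e) + l < r + l.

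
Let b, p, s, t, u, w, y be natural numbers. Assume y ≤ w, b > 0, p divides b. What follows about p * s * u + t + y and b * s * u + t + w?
p * s * u + t + y ≤ b * s * u + t + w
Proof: Because p divides b and b > 0, p ≤ b. By multiplying by a non-negative, p * s ≤ b * s. By multiplying by a non-negative, p * s * u ≤ b * s * u. Then p * s * u + t ≤ b * s * u + t. Since y ≤ w, p * s * u + t + y ≤ b * s * u + t + w.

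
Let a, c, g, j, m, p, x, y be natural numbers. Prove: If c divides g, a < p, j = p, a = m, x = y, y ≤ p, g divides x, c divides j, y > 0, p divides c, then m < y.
j = p and c divides j, thus c divides p. Because p divides c, c = p. Because c divides g and g divides x, c divides x. x = y, so c divides y. c = p, so p divides y. Since y > 0, p ≤ y. y ≤ p, so p = y. From a = m and a < p, m < p. p = y, so m < y.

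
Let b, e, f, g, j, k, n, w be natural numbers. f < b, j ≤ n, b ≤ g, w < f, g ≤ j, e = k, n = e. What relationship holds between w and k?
w < k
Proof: Since f < b and b ≤ g, f < g. n = e and e = k, therefore n = k. Since j ≤ n, j ≤ k. Since g ≤ j, g ≤ k. f < g, so f < k. w < f, so w < k.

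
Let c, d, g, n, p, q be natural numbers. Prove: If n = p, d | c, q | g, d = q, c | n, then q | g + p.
Because d = q and d | c, q | c. Since c | n, q | n. Since n = p, q | p. Since q | g, q | g + p.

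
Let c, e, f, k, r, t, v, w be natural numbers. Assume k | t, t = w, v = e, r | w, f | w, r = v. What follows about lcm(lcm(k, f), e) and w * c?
lcm(lcm(k, f), e) | w * c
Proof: Because t = w and k | t, k | w. f | w, so lcm(k, f) | w. r = v and v = e, therefore r = e. Since r | w, e | w. lcm(k, f) | w, so lcm(lcm(k, f), e) | w. Then lcm(lcm(k, f), e) | w * c.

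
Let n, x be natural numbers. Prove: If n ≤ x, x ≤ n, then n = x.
From x ≤ n and n ≤ x, x = n. Then n = x.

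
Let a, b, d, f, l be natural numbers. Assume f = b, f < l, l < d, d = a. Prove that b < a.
Because f = b and f < l, b < l. l < d, so b < d. From d = a, b < a.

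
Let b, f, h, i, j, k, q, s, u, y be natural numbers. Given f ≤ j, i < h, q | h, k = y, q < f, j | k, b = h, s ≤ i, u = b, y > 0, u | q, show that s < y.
Because u = b and b = h, u = h. Since u | q, h | q. q | h, so h = q. Since i < h, i < q. Because q < f, i < f. s ≤ i, so s < f. Because k = y and j | k, j | y. Since y > 0, j ≤ y. Since f ≤ j, f ≤ y. Since s < f, s < y.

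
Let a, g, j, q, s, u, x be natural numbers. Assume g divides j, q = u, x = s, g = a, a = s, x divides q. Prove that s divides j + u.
g = a and a = s, thus g = s. g divides j, so s divides j. x = s and x divides q, thus s divides q. q = u, so s divides u. Since s divides j, s divides j + u.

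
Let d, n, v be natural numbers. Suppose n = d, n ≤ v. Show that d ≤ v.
n = d and n ≤ v. By substitution, d ≤ v.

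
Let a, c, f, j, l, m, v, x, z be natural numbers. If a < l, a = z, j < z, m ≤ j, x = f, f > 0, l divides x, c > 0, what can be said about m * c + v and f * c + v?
m * c + v < f * c + v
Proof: m ≤ j and j < z, therefore m < z. a = z and a < l, thus z < l. m < z, so m < l. x = f and l divides x, hence l divides f. From f > 0, l ≤ f. Since m < l, m < f. Because c > 0, by multiplying by a positive, m * c < f * c. Then m * c + v < f * c + v.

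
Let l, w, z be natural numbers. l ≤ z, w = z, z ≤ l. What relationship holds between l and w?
l = w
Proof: z ≤ l and l ≤ z, therefore z = l. Since w = z, w = l. Then l = w.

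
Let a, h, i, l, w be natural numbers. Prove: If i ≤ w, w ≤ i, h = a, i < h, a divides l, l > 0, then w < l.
Because i ≤ w and w ≤ i, i = w. Because h = a and i < h, i < a. a divides l and l > 0, so a ≤ l. i < a, so i < l. i = w, so w < l.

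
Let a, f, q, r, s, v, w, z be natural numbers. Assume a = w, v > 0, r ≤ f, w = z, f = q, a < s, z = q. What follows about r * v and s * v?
r * v < s * v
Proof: f = q and r ≤ f, thus r ≤ q. w = z and z = q, hence w = q. From a = w, a = q. Because a < s, q < s. Since r ≤ q, r < s. From v > 0, by multiplying by a positive, r * v < s * v.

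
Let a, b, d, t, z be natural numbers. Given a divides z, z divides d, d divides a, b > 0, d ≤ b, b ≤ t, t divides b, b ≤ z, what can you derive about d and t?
d = t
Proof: d divides a and a divides z, therefore d divides z. Since z divides d, z = d. Since b ≤ z, b ≤ d. d ≤ b, so d = b. Because t divides b and b > 0, t ≤ b. b ≤ t, so b = t. Since d = b, d = t.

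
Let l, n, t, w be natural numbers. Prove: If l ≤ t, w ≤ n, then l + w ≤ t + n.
l ≤ t and w ≤ n. By adding inequalities, l + w ≤ t + n.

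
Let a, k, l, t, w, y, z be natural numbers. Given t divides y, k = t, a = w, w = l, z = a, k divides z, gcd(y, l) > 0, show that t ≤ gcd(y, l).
From a = w and w = l, a = l. z = a and k divides z, hence k divides a. a = l, so k divides l. Since k = t, t divides l. Because t divides y, t divides gcd(y, l). Since gcd(y, l) > 0, t ≤ gcd(y, l).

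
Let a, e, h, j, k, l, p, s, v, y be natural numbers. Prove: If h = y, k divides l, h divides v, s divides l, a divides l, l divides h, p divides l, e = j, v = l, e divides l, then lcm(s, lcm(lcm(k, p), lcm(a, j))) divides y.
Because v = l and h divides v, h divides l. From l divides h, l = h. Because h = y, l = y. From k divides l and p divides l, lcm(k, p) divides l. e = j and e divides l, thus j divides l. a divides l, so lcm(a, j) divides l. Since lcm(k, p) divides l, lcm(lcm(k, p), lcm(a, j)) divides l. Since s divides l, lcm(s, lcm(lcm(k, p), lcm(a, j))) divides l. Since l = y, lcm(s, lcm(lcm(k, p), lcm(a, j))) divides y.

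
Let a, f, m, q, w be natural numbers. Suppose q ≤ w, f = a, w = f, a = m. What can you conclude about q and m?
q ≤ m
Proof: w = f and f = a, hence w = a. a = m, so w = m. q ≤ w, so q ≤ m.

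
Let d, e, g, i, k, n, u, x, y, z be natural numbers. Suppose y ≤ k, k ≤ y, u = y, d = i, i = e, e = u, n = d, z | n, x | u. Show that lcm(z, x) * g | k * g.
y ≤ k and k ≤ y, thus y = k. Because d = i and i = e, d = e. From e = u, d = u. n = d and z | n, thus z | d. Since d = u, z | u. x | u, so lcm(z, x) | u. Since u = y, lcm(z, x) | y. Since y = k, lcm(z, x) | k. Then lcm(z, x) * g | k * g.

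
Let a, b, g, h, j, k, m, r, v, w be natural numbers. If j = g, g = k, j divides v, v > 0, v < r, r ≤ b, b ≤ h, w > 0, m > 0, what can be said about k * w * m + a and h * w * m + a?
k * w * m + a < h * w * m + a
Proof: Since j = g and g = k, j = k. j divides v and v > 0, thus j ≤ v. Since v < r, j < r. r ≤ b and b ≤ h, therefore r ≤ h. Because j < r, j < h. Since j = k, k < h. Since w > 0, by multiplying by a positive, k * w < h * w. Since m > 0, by multiplying by a positive, k * w * m < h * w * m. Then k * w * m + a < h * w * m + a.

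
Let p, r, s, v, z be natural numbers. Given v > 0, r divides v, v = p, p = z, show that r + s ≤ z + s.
v = p and p = z, so v = z. r divides v and v > 0, hence r ≤ v. Because v = z, r ≤ z. Then r + s ≤ z + s.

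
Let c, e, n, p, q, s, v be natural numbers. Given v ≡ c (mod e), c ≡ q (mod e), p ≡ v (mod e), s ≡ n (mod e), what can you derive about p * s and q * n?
p * s ≡ q * n (mod e)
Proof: p ≡ v (mod e) and v ≡ c (mod e), so p ≡ c (mod e). From c ≡ q (mod e), p ≡ q (mod e). Since s ≡ n (mod e), p * s ≡ q * n (mod e).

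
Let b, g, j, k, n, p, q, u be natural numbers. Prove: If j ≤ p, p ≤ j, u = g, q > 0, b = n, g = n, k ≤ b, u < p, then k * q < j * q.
Since b = n and k ≤ b, k ≤ n. p ≤ j and j ≤ p, thus p = j. u = g and g = n, so u = n. Because u < p, n < p. From p = j, n < j. Since k ≤ n, k < j. q > 0, so k * q < j * q.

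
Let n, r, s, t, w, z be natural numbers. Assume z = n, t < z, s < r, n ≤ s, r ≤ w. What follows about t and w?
t < w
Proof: Because z = n and t < z, t < n. s < r and r ≤ w, hence s < w. n ≤ s, so n < w. Since t < n, t < w.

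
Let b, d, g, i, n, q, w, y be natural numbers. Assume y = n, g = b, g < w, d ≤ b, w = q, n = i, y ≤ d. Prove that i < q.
y = n and n = i, hence y = i. Since y ≤ d and d ≤ b, y ≤ b. y = i, so i ≤ b. g = b and g < w, therefore b < w. w = q, so b < q. From i ≤ b, i < q.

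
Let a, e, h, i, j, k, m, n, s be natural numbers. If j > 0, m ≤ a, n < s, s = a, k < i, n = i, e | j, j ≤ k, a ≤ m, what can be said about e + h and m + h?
e + h < m + h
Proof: e | j and j > 0, therefore e ≤ j. Because j ≤ k and k < i, j < i. a ≤ m and m ≤ a, therefore a = m. n = i and n < s, therefore i < s. s = a, so i < a. a = m, so i < m. j < i, so j < m. Since e ≤ j, e < m. Then e + h < m + h.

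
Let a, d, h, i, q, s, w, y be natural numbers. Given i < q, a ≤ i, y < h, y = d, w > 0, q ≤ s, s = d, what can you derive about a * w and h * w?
a * w < h * w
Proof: Because a ≤ i and i < q, a < q. From s = d and q ≤ s, q ≤ d. a < q, so a < d. y = d and y < h, therefore d < h. Since a < d, a < h. w > 0, so a * w < h * w.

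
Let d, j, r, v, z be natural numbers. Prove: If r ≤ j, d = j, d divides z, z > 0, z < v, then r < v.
d = j and d divides z, thus j divides z. z > 0, so j ≤ z. r ≤ j, so r ≤ z. Since z < v, r < v.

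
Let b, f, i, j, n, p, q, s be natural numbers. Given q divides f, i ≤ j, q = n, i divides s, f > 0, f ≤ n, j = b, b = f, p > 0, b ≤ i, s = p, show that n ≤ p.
q = n and q divides f, thus n divides f. Since f > 0, n ≤ f. f ≤ n, so f = n. b = f, so b = n. Because j = b and i ≤ j, i ≤ b. b ≤ i, so i = b. Since s = p and i divides s, i divides p. Because i = b, b divides p. p > 0, so b ≤ p. Since b = n, n ≤ p.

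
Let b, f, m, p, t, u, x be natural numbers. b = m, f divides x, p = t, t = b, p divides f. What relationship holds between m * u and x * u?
m * u divides x * u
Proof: Since p = t and t = b, p = b. b = m, so p = m. From p divides f and f divides x, p divides x. p = m, so m divides x. Then m * u divides x * u.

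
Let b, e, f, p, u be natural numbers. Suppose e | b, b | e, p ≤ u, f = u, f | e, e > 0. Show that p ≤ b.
Because e | b and b | e, e = b. From f = u and f | e, u | e. Since e > 0, u ≤ e. p ≤ u, so p ≤ e. e = b, so p ≤ b.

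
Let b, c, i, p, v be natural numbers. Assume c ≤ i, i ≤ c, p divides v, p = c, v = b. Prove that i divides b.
From c ≤ i and i ≤ c, c = i. Since p = c, p = i. Since p divides v, i divides v. v = b, so i divides b.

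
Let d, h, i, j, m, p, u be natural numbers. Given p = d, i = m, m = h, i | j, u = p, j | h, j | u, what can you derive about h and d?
h | d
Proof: Since i = m and m = h, i = h. Since i | j, h | j. Since j | h, j = h. From u = p and j | u, j | p. Since p = d, j | d. j = h, so h | d.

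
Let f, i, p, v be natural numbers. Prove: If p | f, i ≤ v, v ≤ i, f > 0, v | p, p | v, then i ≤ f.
p | v and v | p, therefore p = v. v ≤ i and i ≤ v, hence v = i. Since p = v, p = i. p | f, so i | f. f > 0, so i ≤ f.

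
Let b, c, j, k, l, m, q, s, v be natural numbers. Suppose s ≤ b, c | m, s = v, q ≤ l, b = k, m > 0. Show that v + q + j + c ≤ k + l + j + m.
s = v and s ≤ b, thus v ≤ b. b = k, so v ≤ k. Since q ≤ l, q + j ≤ l + j. From c | m and m > 0, c ≤ m. Since q + j ≤ l + j, q + j + c ≤ l + j + m. Since v ≤ k, v + q + j + c ≤ k + l + j + m.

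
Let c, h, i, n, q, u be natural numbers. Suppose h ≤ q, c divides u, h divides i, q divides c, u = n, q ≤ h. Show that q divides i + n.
Since h ≤ q and q ≤ h, h = q. Since h divides i, q divides i. q divides c and c divides u, so q divides u. Because u = n, q divides n. q divides i, so q divides i + n.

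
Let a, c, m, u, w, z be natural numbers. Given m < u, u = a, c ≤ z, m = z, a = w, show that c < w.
Since m = z and m < u, z < u. Since u = a, z < a. c ≤ z, so c < a. Since a = w, c < w.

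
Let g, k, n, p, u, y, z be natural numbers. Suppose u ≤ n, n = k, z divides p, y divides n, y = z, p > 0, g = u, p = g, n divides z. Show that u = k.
p = g and g = u, so p = u. y = z and y divides n, thus z divides n. Since n divides z, z = n. From z divides p, n divides p. From p > 0, n ≤ p. Since p = u, n ≤ u. Since u ≤ n, u = n. Since n = k, u = k.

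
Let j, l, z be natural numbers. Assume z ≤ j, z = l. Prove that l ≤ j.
Because z = l and z ≤ j, by substitution, l ≤ j.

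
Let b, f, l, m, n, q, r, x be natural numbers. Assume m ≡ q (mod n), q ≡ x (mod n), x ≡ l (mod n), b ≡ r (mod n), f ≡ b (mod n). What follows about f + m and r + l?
f + m ≡ r + l (mod n)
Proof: f ≡ b (mod n) and b ≡ r (mod n), hence f ≡ r (mod n). From m ≡ q (mod n) and q ≡ x (mod n), m ≡ x (mod n). Because x ≡ l (mod n), m ≡ l (mod n). Since f ≡ r (mod n), by adding congruences, f + m ≡ r + l (mod n).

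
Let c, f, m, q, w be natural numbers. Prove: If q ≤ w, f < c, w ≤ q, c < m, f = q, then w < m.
From q ≤ w and w ≤ q, q = w. f = q, so f = w. From f < c and c < m, f < m. Since f = w, w < m.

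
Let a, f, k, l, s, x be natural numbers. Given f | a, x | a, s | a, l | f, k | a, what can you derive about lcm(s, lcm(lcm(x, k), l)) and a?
lcm(s, lcm(lcm(x, k), l)) | a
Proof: From x | a and k | a, lcm(x, k) | a. l | f and f | a, hence l | a. lcm(x, k) | a, so lcm(lcm(x, k), l) | a. Because s | a, lcm(s, lcm(lcm(x, k), l)) | a.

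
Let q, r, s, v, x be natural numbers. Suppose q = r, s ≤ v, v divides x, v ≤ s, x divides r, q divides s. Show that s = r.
v ≤ s and s ≤ v, thus v = s. v divides x and x divides r, so v divides r. From v = s, s divides r. q = r and q divides s, so r divides s. s divides r, so s = r.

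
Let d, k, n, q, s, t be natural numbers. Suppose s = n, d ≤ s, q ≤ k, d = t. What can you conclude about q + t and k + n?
q + t ≤ k + n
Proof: Since d = t and d ≤ s, t ≤ s. s = n, so t ≤ n. q ≤ k, so q + t ≤ k + n.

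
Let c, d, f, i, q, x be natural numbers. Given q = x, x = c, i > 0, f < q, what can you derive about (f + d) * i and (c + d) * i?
(f + d) * i < (c + d) * i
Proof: q = x and x = c, so q = c. Since f < q, f < c. Then f + d < c + d. i > 0, so (f + d) * i < (c + d) * i.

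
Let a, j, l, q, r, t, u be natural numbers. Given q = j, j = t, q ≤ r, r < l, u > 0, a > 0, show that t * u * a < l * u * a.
q = j and j = t, therefore q = t. From q ≤ r and r < l, q < l. q = t, so t < l. u > 0, so t * u < l * u. a > 0, so t * u * a < l * u * a.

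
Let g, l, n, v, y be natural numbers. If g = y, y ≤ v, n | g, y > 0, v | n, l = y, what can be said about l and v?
l = v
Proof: Because g = y and n | g, n | y. v | n, so v | y. y > 0, so v ≤ y. y ≤ v, so y = v. l = y, so l = v.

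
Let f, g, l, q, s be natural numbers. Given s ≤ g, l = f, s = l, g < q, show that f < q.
s = l and l = f, so s = f. From s ≤ g and g < q, s < q. Since s = f, f < q.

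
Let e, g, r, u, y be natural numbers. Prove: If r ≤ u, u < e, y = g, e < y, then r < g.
r ≤ u and u < e, hence r < e. Since y = g and e < y, e < g. Since r < e, r < g.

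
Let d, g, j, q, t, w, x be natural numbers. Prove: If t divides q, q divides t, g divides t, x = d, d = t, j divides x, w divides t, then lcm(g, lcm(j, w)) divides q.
Since t divides q and q divides t, t = q. Because x = d and d = t, x = t. From j divides x, j divides t. Since w divides t, lcm(j, w) divides t. Since g divides t, lcm(g, lcm(j, w)) divides t. t = q, so lcm(g, lcm(j, w)) divides q.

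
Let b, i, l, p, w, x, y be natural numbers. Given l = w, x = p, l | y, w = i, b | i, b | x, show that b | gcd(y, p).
l = w and w = i, thus l = i. l | y, so i | y. Since b | i, b | y. Since x = p and b | x, b | p. Since b | y, b | gcd(y, p).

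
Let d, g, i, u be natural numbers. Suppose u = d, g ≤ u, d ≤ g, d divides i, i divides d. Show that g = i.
Since u = d and g ≤ u, g ≤ d. From d ≤ g, g = d. d divides i and i divides d, so d = i. g = d, so g = i.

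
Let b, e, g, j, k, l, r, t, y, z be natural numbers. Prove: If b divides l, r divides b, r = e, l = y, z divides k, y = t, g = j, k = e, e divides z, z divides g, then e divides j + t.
k = e and z divides k, hence z divides e. Since e divides z, z = e. g = j and z divides g, so z divides j. z = e, so e divides j. Because r = e and r divides b, e divides b. l = y and y = t, hence l = t. Since b divides l, b divides t. e divides b, so e divides t. e divides j, so e divides j + t.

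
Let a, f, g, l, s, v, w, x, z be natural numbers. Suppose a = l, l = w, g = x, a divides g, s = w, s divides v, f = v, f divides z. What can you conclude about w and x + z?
w divides x + z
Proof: a = l and l = w, hence a = w. g = x and a divides g, therefore a divides x. Since a = w, w divides x. s = w and s divides v, hence w divides v. f = v and f divides z, so v divides z. w divides v, so w divides z. Since w divides x, w divides x + z.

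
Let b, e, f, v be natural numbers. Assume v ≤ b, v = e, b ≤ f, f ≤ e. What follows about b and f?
b = f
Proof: v = e and v ≤ b, therefore e ≤ b. Since f ≤ e, f ≤ b. b ≤ f, so b = f.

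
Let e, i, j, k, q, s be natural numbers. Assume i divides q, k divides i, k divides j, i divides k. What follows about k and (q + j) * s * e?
k divides (q + j) * s * e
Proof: From i divides k and k divides i, i = k. i divides q, so k divides q. Since k divides j, k divides q + j. Then k divides (q + j) * s. Then k divides (q + j) * s * e.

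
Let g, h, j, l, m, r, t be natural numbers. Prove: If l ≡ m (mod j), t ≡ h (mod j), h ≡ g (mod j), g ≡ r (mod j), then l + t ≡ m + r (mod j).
t ≡ h (mod j) and h ≡ g (mod j), thus t ≡ g (mod j). From g ≡ r (mod j), t ≡ r (mod j). Because l ≡ m (mod j), by adding congruences, l + t ≡ m + r (mod j).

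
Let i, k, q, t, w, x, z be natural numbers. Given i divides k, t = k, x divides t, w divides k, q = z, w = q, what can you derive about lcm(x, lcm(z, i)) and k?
lcm(x, lcm(z, i)) divides k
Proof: From t = k and x divides t, x divides k. w = q and q = z, hence w = z. Since w divides k, z divides k. i divides k, so lcm(z, i) divides k. Since x divides k, lcm(x, lcm(z, i)) divides k.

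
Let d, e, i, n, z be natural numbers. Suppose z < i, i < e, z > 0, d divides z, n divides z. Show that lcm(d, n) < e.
From d divides z and n divides z, lcm(d, n) divides z. Since z > 0, lcm(d, n) ≤ z. z < i, so lcm(d, n) < i. i < e, so lcm(d, n) < e.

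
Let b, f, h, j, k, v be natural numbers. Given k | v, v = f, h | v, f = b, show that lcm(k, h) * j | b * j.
Because v = f and f = b, v = b. Since k | v and h | v, lcm(k, h) | v. From v = b, lcm(k, h) | b. Then lcm(k, h) * j | b * j.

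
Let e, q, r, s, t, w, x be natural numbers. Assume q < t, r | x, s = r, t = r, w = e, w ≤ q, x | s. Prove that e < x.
s = r and x | s, hence x | r. From r | x, r = x. Since t = r, t = x. w = e and w ≤ q, so e ≤ q. Since q < t, e < t. t = x, so e < x.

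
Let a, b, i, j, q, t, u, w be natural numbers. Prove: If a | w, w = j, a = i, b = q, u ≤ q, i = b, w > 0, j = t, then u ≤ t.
i = b and b = q, so i = q. w = j and j = t, hence w = t. Because a | w and w > 0, a ≤ w. a = i, so i ≤ w. w = t, so i ≤ t. i = q, so q ≤ t. Since u ≤ q, u ≤ t.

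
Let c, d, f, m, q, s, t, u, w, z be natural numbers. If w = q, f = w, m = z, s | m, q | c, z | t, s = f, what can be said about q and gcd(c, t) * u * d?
q | gcd(c, t) * u * d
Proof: From f = w and w = q, f = q. Since m = z and s | m, s | z. s = f, so f | z. From f = q, q | z. Since z | t, q | t. q | c, so q | gcd(c, t). Then q | gcd(c, t) * u. Then q | gcd(c, t) * u * d.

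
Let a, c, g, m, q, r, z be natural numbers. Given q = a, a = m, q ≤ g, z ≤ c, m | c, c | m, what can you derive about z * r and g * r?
z * r ≤ g * r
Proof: Since m | c and c | m, m = c. Since a = m, a = c. Since q = a and q ≤ g, a ≤ g. a = c, so c ≤ g. z ≤ c, so z ≤ g. Then z * r ≤ g * r.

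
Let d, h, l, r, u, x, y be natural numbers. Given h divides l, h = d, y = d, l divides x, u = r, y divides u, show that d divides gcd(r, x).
u = r and y divides u, so y divides r. y = d, so d divides r. Since h = d and h divides l, d divides l. Because l divides x, d divides x. Because d divides r, d divides gcd(r, x).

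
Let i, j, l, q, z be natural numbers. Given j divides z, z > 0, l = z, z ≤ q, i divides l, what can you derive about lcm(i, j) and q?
lcm(i, j) ≤ q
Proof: Because l = z and i divides l, i divides z. Since j divides z, lcm(i, j) divides z. z > 0, so lcm(i, j) ≤ z. Since z ≤ q, lcm(i, j) ≤ q.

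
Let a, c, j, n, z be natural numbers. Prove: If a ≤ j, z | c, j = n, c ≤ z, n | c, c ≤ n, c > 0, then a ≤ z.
From n | c and c > 0, n ≤ c. Since c ≤ n, n = c. Since z | c and c > 0, z ≤ c. Since c ≤ z, c = z. n = c, so n = z. From j = n and a ≤ j, a ≤ n. Since n = z, a ≤ z.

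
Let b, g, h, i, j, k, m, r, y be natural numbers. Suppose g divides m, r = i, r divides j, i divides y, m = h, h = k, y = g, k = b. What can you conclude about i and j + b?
i divides j + b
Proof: From r = i and r divides j, i divides j. y = g and i divides y, so i divides g. Since m = h and h = k, m = k. g divides m, so g divides k. Since i divides g, i divides k. Since k = b, i divides b. Because i divides j, i divides j + b.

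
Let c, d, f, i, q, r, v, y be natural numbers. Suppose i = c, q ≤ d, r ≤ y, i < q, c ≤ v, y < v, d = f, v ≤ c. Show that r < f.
c ≤ v and v ≤ c, thus c = v. i < q and q ≤ d, thus i < d. Since d = f, i < f. Since i = c, c < f. Since c = v, v < f. y < v, so y < f. Because r ≤ y, r < f.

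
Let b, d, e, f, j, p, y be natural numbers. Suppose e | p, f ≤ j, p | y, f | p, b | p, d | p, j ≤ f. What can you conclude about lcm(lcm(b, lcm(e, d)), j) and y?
lcm(lcm(b, lcm(e, d)), j) | y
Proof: e | p and d | p, so lcm(e, d) | p. Since b | p, lcm(b, lcm(e, d)) | p. f ≤ j and j ≤ f, therefore f = j. f | p, so j | p. Since lcm(b, lcm(e, d)) | p, lcm(lcm(b, lcm(e, d)), j) | p. Since p | y, lcm(lcm(b, lcm(e, d)), j) | y.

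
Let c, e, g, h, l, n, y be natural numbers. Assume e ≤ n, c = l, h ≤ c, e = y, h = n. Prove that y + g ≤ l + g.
c = l and h ≤ c, hence h ≤ l. h = n, so n ≤ l. e ≤ n, so e ≤ l. Because e = y, y ≤ l. Then y + g ≤ l + g.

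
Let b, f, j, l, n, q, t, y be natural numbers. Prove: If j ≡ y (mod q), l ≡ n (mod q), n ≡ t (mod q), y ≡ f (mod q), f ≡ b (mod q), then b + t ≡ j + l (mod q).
From j ≡ y (mod q) and y ≡ f (mod q), j ≡ f (mod q). From f ≡ b (mod q), j ≡ b (mod q). Because l ≡ n (mod q) and n ≡ t (mod q), l ≡ t (mod q). Combining with j ≡ b (mod q), by adding congruences, j + l ≡ b + t (mod q). Then b + t ≡ j + l (mod q).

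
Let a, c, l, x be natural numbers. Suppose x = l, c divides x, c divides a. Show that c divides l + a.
x = l and c divides x, hence c divides l. Since c divides a, c divides l + a.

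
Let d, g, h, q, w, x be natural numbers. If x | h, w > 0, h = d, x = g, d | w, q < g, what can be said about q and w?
q < w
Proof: Since h = d and x | h, x | d. x = g, so g | d. Since d | w, g | w. Since w > 0, g ≤ w. Since q < g, q < w.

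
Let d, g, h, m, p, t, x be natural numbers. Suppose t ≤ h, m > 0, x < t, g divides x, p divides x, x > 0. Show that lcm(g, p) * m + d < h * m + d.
g divides x and p divides x, hence lcm(g, p) divides x. Since x > 0, lcm(g, p) ≤ x. x < t and t ≤ h, hence x < h. Since lcm(g, p) ≤ x, lcm(g, p) < h. Because m > 0, by multiplying by a positive, lcm(g, p) * m < h * m. Then lcm(g, p) * m + d < h * m + d.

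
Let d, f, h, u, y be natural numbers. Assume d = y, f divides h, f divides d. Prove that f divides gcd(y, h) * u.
From d = y and f divides d, f divides y. f divides h, so f divides gcd(y, h). Then f divides gcd(y, h) * u.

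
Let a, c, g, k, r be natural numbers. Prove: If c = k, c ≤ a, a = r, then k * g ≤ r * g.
c = k and c ≤ a, hence k ≤ a. Since a = r, k ≤ r. Then k * g ≤ r * g.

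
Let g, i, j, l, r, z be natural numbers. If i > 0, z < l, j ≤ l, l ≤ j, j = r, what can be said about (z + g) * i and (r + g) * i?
(z + g) * i < (r + g) * i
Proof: Since l ≤ j and j ≤ l, l = j. Since j = r, l = r. z < l, so z < r. Then z + g < r + g. i > 0, so (z + g) * i < (r + g) * i.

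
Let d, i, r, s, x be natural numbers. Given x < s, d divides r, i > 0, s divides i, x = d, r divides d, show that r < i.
Because d divides r and r divides d, d = r. Since s divides i and i > 0, s ≤ i. Since x < s, x < i. x = d, so d < i. Since d = r, r < i.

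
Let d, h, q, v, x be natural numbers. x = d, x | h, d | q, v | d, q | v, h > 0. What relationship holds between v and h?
v ≤ h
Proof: d | q and q | v, so d | v. Since v | d, d = v. Since x = d, x = v. Since x | h, v | h. Since h > 0, v ≤ h.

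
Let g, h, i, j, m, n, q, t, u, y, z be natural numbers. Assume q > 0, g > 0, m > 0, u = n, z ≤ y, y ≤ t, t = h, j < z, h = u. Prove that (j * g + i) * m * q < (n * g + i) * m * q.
h = u and u = n, hence h = n. From z ≤ y and y ≤ t, z ≤ t. From t = h, z ≤ h. Since j < z, j < h. Since h = n, j < n. Since g > 0, j * g < n * g. Then j * g + i < n * g + i. Since m > 0, (j * g + i) * m < (n * g + i) * m. q > 0, so (j * g + i) * m * q < (n * g + i) * m * q.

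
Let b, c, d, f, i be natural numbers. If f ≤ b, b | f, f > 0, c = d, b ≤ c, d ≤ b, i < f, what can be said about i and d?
i < d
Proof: From b | f and f > 0, b ≤ f. Since f ≤ b, f = b. From c = d and b ≤ c, b ≤ d. Since d ≤ b, b = d. f = b, so f = d. i < f, so i < d.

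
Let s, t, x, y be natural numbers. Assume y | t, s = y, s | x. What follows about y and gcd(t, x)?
y | gcd(t, x)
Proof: s = y and s | x, so y | x. y | t, so y | gcd(t, x).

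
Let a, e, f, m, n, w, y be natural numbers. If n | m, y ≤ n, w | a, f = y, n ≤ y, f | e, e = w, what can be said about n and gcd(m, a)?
n | gcd(m, a)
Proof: Because y ≤ n and n ≤ y, y = n. Since f = y, f = n. Because e = w and f | e, f | w. Since f = n, n | w. Since w | a, n | a. Since n | m, n | gcd(m, a).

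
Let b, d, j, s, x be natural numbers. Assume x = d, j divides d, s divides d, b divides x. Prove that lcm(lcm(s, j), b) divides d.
s divides d and j divides d, thus lcm(s, j) divides d. x = d and b divides x, therefore b divides d. lcm(s, j) divides d, so lcm(lcm(s, j), b) divides d.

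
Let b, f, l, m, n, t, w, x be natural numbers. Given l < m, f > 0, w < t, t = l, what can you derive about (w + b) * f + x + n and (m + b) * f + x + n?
(w + b) * f + x + n < (m + b) * f + x + n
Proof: Because t = l and w < t, w < l. Since l < m, w < m. Then w + b < m + b. From f > 0, by multiplying by a positive, (w + b) * f < (m + b) * f. Then (w + b) * f + x < (m + b) * f + x. Then (w + b) * f + x + n < (m + b) * f + x + n.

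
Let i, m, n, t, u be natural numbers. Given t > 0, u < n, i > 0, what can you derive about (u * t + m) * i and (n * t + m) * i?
(u * t + m) * i < (n * t + m) * i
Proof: u < n and t > 0. By multiplying by a positive, u * t < n * t. Then u * t + m < n * t + m. Since i > 0, by multiplying by a positive, (u * t + m) * i < (n * t + m) * i.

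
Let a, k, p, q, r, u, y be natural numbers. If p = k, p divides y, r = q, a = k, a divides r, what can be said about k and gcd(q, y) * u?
k divides gcd(q, y) * u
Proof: Since a = k and a divides r, k divides r. Since r = q, k divides q. p = k and p divides y, hence k divides y. k divides q, so k divides gcd(q, y). Then k divides gcd(q, y) * u.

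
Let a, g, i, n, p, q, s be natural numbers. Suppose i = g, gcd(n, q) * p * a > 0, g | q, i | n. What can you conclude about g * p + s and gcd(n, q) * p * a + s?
g * p + s ≤ gcd(n, q) * p * a + s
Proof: i = g and i | n, therefore g | n. Since g | q, g | gcd(n, q). Then g * p | gcd(n, q) * p. Then g * p | gcd(n, q) * p * a. Since gcd(n, q) * p * a > 0, g * p ≤ gcd(n, q) * p * a. Then g * p + s ≤ gcd(n, q) * p * a + s.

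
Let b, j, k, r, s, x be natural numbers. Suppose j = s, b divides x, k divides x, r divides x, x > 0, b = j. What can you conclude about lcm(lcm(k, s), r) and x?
lcm(lcm(k, s), r) ≤ x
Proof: Because b = j and j = s, b = s. Since b divides x, s divides x. Since k divides x, lcm(k, s) divides x. Since r divides x, lcm(lcm(k, s), r) divides x. From x > 0, lcm(lcm(k, s), r) ≤ x.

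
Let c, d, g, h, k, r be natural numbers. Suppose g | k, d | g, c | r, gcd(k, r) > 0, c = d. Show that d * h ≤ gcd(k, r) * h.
Since d | g and g | k, d | k. c = d and c | r, hence d | r. d | k, so d | gcd(k, r). gcd(k, r) > 0, so d ≤ gcd(k, r). Then d * h ≤ gcd(k, r) * h.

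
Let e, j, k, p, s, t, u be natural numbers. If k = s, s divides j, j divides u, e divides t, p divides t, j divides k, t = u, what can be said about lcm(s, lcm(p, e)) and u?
lcm(s, lcm(p, e)) divides u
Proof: From k = s and j divides k, j divides s. s divides j, so j = s. j divides u, so s divides u. Since p divides t and e divides t, lcm(p, e) divides t. t = u, so lcm(p, e) divides u. Since s divides u, lcm(s, lcm(p, e)) divides u.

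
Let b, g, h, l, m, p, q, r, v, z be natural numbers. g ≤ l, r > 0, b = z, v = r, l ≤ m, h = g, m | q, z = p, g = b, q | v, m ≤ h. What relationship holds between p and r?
p ≤ r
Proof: g = b and b = z, thus g = z. z = p, so g = p. From h = g and m ≤ h, m ≤ g. g ≤ l and l ≤ m, therefore g ≤ m. m ≤ g, so m = g. Since m | q, g | q. Since v = r and q | v, q | r. Since g | q, g | r. Since r > 0, g ≤ r. g = p, so p ≤ r.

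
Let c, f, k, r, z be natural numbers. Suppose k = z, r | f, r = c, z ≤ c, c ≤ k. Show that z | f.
From k = z and c ≤ k, c ≤ z. z ≤ c, so c = z. Since r = c, r = z. r | f, so z | f.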